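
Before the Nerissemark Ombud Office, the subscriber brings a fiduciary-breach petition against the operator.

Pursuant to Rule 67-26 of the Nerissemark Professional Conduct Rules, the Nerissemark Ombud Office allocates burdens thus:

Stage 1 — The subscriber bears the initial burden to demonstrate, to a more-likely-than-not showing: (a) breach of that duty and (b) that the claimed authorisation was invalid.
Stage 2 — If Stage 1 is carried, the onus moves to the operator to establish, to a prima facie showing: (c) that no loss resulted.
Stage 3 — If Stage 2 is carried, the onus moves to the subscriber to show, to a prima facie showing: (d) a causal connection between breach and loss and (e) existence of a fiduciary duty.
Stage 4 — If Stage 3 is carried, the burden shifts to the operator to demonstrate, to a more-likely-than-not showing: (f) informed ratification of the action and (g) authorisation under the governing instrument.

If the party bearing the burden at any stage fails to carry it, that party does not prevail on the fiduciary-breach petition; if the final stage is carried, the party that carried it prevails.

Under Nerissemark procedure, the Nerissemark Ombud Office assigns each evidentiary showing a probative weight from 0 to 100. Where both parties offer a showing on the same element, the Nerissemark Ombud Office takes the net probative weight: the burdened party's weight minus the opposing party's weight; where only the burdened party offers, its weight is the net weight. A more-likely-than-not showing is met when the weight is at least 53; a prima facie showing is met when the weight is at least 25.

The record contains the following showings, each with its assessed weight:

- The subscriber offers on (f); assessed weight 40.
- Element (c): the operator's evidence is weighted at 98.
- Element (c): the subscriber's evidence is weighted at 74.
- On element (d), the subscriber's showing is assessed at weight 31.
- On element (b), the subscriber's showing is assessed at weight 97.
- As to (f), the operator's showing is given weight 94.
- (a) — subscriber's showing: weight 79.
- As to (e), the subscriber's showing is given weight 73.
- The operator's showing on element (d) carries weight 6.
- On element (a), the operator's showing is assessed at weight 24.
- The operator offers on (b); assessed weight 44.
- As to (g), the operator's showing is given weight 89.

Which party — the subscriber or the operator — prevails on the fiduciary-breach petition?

Stage 1 — burden on subscriber; standard: a more-likely-than-not showing (weight is at least 53).
    (a): 79 − 24 = 55 ≥ 53 [met]
    (b): 97 − 44 = 53 ≥ 53 [met]
  The subscriber carries Stage 1; the operator now bears the burden.
Stage 2 — burden on operator; standard: a prima facie showing (weight is at least 25).
    (c): 98 − 74 = 24 < 25 [not met]
  Stage 2 not carried; the operator fails its burden.
So the subscriber prevails.

subscriber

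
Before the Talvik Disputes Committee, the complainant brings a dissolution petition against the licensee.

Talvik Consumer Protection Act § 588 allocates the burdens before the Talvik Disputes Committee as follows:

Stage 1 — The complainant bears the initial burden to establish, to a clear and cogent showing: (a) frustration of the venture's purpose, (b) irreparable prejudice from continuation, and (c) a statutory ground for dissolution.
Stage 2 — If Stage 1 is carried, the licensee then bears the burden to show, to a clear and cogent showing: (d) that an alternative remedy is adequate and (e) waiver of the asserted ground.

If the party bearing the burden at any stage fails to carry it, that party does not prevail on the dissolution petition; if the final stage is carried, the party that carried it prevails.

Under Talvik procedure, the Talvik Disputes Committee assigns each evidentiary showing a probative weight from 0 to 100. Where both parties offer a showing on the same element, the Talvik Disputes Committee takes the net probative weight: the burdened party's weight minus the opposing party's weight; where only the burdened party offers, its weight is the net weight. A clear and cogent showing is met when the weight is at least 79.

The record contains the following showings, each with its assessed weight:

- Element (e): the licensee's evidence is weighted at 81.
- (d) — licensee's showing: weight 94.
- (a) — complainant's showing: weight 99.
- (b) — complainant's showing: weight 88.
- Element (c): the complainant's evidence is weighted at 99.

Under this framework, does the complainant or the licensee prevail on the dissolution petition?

licensee

Stage 1 (complainant, a clear and cogent showing, weight is at least 79): (a) 99 ≥ 79 — meets; (b) 88 ≥ 79 — meets; (c) 99 ≥ 79 — meets.
  The complainant carries Stage 1; the licensee now bears the burden.
Stage 2 (licensee, a clear and cogent showing, weight is at least 79): (d) 94 ≥ 79 — meets; (e) 81 ≥ 79 — meets.
  Stage 2 carried; the final stage is satisfied.
All stages carried — the licensee prevails.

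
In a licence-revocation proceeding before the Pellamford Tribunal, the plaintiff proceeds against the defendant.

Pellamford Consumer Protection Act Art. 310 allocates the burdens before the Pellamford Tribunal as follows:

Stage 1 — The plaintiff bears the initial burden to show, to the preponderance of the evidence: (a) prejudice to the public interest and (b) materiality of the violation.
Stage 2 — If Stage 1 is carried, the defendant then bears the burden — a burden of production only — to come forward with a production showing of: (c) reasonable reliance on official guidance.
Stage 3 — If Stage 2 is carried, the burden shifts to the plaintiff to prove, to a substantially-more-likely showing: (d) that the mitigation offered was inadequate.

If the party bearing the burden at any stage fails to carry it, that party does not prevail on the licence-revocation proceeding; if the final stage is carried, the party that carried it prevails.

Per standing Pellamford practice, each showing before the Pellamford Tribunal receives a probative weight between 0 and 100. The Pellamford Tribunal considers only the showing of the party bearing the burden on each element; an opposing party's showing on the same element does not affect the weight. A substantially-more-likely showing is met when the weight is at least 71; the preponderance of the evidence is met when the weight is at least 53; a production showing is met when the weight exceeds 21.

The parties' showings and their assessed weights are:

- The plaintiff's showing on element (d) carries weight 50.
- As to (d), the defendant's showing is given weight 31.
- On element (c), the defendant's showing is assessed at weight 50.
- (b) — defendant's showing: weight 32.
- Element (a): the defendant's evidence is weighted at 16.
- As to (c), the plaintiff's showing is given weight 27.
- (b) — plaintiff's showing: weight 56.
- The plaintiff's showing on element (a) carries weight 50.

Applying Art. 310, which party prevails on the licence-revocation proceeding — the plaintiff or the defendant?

Stage 1 — burden on plaintiff; standard: the preponderance of the evidence (weight is at least 53).
    (a): 50 (defendant's 16 disregarded) < 53 [not met]
    (b): 56 (defendant's 32 disregarded) ≥ 53 [met]
  Stage 1 not carried; the plaintiff fails its burden.
The analysis ends at Stage 1; the defendant prevails.

defendant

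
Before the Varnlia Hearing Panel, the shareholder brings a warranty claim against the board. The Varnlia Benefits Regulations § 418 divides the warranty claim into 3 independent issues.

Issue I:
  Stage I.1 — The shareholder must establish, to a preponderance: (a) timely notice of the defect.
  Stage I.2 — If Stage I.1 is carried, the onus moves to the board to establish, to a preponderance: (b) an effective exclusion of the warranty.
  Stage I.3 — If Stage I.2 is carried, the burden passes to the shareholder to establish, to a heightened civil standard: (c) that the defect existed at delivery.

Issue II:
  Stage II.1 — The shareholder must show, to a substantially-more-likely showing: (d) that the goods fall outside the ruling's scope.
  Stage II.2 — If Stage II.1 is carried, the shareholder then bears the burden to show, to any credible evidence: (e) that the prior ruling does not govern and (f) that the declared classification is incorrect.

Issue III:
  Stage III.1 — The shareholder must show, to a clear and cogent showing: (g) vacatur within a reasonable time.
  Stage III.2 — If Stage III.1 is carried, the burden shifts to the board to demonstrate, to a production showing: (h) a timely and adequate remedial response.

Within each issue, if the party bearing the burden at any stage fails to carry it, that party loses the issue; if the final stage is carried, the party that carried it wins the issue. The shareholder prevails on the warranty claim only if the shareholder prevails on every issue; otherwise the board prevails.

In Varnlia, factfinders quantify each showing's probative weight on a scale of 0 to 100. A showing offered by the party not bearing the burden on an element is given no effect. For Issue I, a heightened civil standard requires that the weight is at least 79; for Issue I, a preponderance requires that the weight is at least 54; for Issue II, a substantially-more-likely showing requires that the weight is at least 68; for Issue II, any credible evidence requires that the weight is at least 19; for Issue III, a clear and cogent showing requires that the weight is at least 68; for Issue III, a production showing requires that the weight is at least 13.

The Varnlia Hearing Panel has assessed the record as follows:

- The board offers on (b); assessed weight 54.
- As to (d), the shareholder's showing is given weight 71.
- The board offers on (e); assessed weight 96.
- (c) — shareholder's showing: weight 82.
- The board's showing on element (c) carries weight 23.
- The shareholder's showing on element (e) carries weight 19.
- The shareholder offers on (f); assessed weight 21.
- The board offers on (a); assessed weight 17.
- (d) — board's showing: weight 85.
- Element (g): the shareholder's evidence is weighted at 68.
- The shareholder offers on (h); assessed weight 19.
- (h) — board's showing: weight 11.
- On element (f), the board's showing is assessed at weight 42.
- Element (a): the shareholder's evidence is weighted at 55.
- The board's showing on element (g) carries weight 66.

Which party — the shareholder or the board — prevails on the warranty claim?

— Issue I —
At Stage I.1 the shareholder must meet a preponderance (weight is at least 54): on (a) the weight is 55 (the board's 17 is given no effect), ≥ 54, so (a) meets the standard.
  Stage I.1 carried; the burden shifts to the board.
At Stage I.2 the board must meet a preponderance (weight is at least 54): on (b) the weight is 54, which does reach 54, so (b) meets the standard.
  All elements met. The burden passes to the shareholder.
At Stage I.3 the shareholder must meet a heightened civil standard (weight is at least 79): on (c) the weight is 82 (the board's 23 is given no effect), ≥ 79, so (c) meets the standard.
  The shareholder carries the last stage.
All stages carried — the shareholder prevails on this issue.
— Issue II —
Stage II.1 — burden on shareholder; standard: a substantially-more-likely showing (weight is at least 68).
    (d): 71 (board's 85 disregarded) ≥ 68 [met]
  Stage II.1 carried; the burden remains with the shareholder.
Stage II.2 — burden on shareholder; standard: any credible evidence (weight is at least 19).
    (e): 19 (board's 96 disregarded) ≥ 19 [met]
    (f): 21 (board's 42 disregarded) ≥ 19 [met]
  All elements met at the final stage.
Every stage carried; the shareholder prevails on this issue.
— Issue III —
At Stage III.1 the shareholder must meet a clear and cogent showing (weight is at least 68): on (g) the weight is 68 (the board's 66 is given no effect), which does reach 68, so (g) meets the standard.
  The shareholder carries Stage III.1; the board now bears the burden.
At Stage III.2 the board must meet a production showing (weight is at least 13): on (h) the weight is 11 (the shareholder's 19 is given no effect), < 13, so (h) does not meet the standard.
  Not every element is met, so the board fails to carry Stage III.2.
The analysis ends at Stage III.2; the shareholder prevails on this issue.
Per-issue: Issue I → shareholder; Issue II → shareholder; Issue III → shareholder. The shareholder must prevail on every issue; overall, the shareholder prevails.

shareholder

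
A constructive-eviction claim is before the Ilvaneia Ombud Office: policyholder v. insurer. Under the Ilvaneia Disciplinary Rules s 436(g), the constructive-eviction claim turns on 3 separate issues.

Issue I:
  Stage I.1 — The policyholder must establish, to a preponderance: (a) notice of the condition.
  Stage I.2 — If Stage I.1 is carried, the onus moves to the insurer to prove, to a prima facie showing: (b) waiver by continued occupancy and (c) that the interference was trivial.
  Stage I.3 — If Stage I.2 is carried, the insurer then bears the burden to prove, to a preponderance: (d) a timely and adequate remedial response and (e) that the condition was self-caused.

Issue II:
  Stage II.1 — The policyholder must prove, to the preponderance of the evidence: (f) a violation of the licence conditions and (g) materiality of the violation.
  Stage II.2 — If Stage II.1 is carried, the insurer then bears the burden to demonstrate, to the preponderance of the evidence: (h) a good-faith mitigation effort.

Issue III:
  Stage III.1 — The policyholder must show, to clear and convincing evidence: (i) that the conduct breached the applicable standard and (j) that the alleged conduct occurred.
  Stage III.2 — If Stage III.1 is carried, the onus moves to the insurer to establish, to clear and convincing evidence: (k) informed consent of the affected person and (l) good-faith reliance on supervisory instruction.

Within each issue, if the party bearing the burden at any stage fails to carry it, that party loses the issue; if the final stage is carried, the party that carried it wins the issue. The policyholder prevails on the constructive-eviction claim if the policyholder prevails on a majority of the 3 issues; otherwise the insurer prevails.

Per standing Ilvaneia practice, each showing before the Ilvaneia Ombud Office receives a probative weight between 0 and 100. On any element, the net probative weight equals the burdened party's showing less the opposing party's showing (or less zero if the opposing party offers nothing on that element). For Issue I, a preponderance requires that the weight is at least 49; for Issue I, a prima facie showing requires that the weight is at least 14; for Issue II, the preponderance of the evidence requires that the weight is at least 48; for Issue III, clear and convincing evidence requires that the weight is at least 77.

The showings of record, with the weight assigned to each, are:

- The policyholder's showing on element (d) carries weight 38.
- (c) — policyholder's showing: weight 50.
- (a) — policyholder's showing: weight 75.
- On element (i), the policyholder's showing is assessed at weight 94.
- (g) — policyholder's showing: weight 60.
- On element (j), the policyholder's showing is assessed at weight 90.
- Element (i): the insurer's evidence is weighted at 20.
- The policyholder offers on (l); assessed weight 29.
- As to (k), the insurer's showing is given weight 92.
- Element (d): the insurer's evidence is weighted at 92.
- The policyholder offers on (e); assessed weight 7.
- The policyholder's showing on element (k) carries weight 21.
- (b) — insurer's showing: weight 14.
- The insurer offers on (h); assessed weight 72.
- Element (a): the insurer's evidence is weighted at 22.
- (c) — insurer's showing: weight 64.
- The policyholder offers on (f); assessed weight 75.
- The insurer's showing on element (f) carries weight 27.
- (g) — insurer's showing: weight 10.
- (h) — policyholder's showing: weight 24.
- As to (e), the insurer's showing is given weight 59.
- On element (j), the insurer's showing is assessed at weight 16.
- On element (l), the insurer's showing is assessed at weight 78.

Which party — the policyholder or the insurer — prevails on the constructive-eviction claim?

— Issue I —
Stage I.1 (policyholder, a preponderance, weight is at least 49): (a) net 75−22=53 ≥ 49 — meets.
  Stage I.1 is satisfied; the onus moves to the insurer.
Stage I.2 (insurer, a prima facie showing, weight is at least 14): (b) 14 ≥ 14 — meets; (c) net 64−50=14 ≥ 14 — meets.
  Stage I.2 carried; the burden remains with the insurer.
Stage I.3 (insurer, a preponderance, weight is at least 49): (d) net 92−38=54 ≥ 49 — meets; (e) net 59−7=52 ≥ 49 — meets.
  The insurer carries the last stage.
Every stage carried; the insurer prevails on this issue.
— Issue II —
Stage II.1 — burden on policyholder; standard: the preponderance of the evidence (weight is at least 48).
    (f): 75 − 27 = 48 ≥ 48 [met]
    (g): 60 − 10 = 50 ≥ 48 [met]
  Stage II.1 is satisfied; the onus moves to the insurer.
Stage II.2 — burden on insurer; standard: the preponderance of the evidence (weight is at least 48).
    (h): 72 − 24 = 48 ≥ 48 [met]
  All elements met at the final stage.
All stages carried — the insurer prevails on this issue.
— Issue III —
At Stage III.1 the policyholder must meet clear and convincing evidence (weight is at least 77): on (i) the weight is 94 less the opposing 20 gives net 74, which does not reach 77, so (i) does not meet the standard; on (j) the weight is 90 less the opposing 16 gives net 74, which does not reach 77, so (j) does not meet the standard.
  The policyholder does not carry Stage III.1.
The analysis ends at Stage III.1; the insurer prevails on this issue.
Per-issue: Issue I → insurer; Issue II → insurer; Issue III → insurer. The policyholder must prevail on a majority of issues; overall, the insurer prevails.

insurer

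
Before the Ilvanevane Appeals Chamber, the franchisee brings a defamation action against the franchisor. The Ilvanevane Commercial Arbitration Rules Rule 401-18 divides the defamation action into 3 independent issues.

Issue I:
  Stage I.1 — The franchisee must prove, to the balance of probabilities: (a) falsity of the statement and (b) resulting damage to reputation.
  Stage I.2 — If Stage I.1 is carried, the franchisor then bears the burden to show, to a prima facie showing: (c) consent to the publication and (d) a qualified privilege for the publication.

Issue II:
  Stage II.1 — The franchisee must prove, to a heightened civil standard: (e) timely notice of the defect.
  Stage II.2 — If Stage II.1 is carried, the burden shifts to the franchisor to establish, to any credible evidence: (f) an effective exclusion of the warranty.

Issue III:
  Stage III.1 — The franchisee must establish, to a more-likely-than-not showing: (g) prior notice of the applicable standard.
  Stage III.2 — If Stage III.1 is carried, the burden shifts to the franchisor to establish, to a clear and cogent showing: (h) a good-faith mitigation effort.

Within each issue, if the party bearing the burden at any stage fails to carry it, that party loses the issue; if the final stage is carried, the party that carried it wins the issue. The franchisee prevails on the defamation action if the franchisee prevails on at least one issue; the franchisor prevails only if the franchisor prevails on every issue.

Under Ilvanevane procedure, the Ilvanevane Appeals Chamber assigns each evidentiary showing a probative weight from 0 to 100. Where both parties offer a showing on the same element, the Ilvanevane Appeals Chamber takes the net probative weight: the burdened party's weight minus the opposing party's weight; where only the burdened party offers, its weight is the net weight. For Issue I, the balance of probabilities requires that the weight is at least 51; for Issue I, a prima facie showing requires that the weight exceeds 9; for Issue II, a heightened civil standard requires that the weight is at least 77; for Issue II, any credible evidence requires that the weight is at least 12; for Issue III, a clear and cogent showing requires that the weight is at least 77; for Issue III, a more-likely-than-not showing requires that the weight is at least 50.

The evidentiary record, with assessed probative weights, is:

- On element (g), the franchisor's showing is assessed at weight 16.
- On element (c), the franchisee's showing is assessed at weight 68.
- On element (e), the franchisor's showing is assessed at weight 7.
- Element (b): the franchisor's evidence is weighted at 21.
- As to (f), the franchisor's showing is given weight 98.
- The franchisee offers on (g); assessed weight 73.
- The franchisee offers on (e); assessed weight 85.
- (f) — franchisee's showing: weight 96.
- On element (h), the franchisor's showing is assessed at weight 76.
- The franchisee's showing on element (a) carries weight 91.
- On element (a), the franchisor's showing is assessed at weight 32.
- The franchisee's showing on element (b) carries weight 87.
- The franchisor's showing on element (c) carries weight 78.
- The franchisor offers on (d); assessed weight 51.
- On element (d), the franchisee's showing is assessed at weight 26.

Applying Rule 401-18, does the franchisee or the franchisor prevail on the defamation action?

franchisee

— Issue I —
At Stage I.1 the franchisee must meet the balance of probabilities (weight is at least 51): on (a) the weight is 91 less the opposing 32 gives net 59, which does reach 51, so (a) meets the standard; on (b) the weight is 87 less the opposing 21 gives net 66, which does reach 51, so (b) meets the standard.
  Stage I.1 is satisfied; the onus moves to the franchisor.
At Stage I.2 the franchisor must meet a prima facie showing (weight exceeds 9): on (c) the weight is 78 less the opposing 68 gives net 10, > 9, so (c) meets the standard; on (d) the weight is 51 less the opposing 26 gives net 25, which does exceed 9, so (d) meets the standard.
  The franchisor carries the last stage.
Every stage carried; the franchisor prevails on this issue.
— Issue II —
Stage II.1 — burden on franchisee; standard: a heightened civil standard (weight is at least 77).
    (e): 85 − 7 = 78 ≥ 77 [met]
  Stage II.1 carried; the burden shifts to the franchisor.
Stage II.2 — burden on franchisor; standard: any credible evidence (weight is at least 12).
    (f): 98 − 96 = 2 < 12 [not met]
  Stage II.2 not carried; the franchisor fails its burden.
The franchisee prevails on this issue.
— Issue III —
Stage III.1 (franchisee, a more-likely-than-not showing, weight is at least 50): (g) net 73−16=57 ≥ 50 — meets.
  Stage III.1 is satisfied; the onus moves to the franchisor.
Stage III.2 (franchisor, a clear and cogent showing, weight is at least 77): (h) 76 < 77 — fails.
  The franchisor does not carry Stage III.2.
The franchisee prevails on this issue.
Per-issue: Issue I → franchisor; Issue II → franchisee; Issue III → franchisee. The franchisee must prevail on at least one issue; overall, the franchisee prevails.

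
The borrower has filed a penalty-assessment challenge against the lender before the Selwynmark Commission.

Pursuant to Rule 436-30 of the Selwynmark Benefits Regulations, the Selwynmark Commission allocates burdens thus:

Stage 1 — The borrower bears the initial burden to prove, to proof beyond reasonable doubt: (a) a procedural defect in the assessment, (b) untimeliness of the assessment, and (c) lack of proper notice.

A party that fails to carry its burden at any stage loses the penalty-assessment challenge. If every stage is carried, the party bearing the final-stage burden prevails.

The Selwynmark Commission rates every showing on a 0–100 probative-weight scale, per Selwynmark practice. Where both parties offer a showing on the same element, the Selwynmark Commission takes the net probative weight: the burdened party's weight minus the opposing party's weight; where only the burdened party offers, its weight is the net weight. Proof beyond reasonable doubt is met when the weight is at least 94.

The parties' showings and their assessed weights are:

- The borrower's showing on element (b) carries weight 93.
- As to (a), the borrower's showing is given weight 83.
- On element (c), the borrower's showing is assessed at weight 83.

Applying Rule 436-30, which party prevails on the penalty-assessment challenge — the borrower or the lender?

lender

Stage 1 — burden on borrower; standard: proof beyond reasonable doubt (weight is at least 94).
    (a): 83 < 94 [not met]
    (b): 93 < 94 [not met]
    (c): 83 < 94 [not met]
  Not every element is met, so the borrower fails to carry Stage 1.
The lender prevails.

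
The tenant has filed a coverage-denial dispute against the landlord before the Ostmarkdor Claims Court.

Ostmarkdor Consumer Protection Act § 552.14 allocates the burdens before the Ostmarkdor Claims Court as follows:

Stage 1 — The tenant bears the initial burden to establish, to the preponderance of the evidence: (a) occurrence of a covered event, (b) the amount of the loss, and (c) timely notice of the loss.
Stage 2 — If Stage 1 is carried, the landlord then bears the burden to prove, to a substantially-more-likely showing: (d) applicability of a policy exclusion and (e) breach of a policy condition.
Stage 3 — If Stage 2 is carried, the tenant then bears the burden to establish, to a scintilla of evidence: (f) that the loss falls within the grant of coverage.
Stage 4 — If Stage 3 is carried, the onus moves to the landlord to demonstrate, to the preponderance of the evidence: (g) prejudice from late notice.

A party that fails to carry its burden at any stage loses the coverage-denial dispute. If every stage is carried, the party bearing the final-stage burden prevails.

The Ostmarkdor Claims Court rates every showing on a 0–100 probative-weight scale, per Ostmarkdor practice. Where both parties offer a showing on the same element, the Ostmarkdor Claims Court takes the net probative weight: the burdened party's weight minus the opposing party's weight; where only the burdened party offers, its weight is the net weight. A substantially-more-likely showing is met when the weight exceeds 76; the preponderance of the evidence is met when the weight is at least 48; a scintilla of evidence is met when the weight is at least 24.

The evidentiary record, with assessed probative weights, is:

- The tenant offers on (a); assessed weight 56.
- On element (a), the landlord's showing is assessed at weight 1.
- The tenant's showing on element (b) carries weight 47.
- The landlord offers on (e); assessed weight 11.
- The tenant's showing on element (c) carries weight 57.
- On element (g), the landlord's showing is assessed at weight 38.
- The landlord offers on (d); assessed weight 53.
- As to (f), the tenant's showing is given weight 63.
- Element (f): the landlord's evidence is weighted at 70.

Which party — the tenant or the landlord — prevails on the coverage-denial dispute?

landlord

At Stage 1 the tenant must meet the preponderance of the evidence (weight is at least 48): on (a) the weight is 56 less the opposing 1 gives net 55, ≥ 48, so (a) meets the standard; on (b) the weight is 47, < 48, so (b) does not meet the standard; on (c) the weight is 57, which does reach 48, so (c) meets the standard.
  Stage 1 not carried; the tenant fails its burden.
So the landlord prevails.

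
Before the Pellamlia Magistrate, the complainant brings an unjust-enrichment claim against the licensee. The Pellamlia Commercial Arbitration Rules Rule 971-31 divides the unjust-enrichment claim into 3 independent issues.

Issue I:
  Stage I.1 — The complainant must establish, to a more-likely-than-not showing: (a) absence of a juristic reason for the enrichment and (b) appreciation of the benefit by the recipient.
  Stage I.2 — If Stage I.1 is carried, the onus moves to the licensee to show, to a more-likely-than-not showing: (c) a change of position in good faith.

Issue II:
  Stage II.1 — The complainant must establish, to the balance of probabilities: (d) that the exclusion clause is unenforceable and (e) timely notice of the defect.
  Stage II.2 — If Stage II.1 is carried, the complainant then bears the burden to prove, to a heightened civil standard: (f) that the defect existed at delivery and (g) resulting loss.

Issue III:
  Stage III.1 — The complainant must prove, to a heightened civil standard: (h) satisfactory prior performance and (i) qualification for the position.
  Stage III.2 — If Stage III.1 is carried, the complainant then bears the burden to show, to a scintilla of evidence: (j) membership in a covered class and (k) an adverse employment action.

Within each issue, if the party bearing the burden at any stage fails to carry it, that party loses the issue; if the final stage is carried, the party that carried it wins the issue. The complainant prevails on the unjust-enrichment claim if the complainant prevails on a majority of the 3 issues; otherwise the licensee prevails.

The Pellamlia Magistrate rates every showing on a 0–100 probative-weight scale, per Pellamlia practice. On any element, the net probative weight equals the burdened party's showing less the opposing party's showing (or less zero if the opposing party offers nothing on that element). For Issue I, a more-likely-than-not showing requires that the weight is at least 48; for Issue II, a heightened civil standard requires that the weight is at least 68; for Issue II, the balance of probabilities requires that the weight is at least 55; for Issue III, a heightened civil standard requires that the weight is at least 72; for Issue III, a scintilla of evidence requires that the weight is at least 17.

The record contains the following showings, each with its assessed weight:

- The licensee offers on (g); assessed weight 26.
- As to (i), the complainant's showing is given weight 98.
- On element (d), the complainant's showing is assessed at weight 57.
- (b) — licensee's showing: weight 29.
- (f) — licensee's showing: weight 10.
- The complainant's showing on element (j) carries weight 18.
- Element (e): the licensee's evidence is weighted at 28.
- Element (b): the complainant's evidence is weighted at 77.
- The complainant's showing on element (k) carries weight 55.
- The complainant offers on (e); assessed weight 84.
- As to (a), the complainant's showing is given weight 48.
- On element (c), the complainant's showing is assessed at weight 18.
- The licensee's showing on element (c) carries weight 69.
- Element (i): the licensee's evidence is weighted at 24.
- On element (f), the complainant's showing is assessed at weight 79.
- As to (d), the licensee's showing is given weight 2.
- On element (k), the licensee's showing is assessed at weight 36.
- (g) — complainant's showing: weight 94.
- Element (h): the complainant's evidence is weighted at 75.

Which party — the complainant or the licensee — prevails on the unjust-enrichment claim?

complainant

— Issue I —
Stage I.1 — burden on complainant; standard: a more-likely-than-not showing (weight is at least 48).
    (a): 48 ≥ 48 [met]
    (b): 77 − 29 = 48 ≥ 48 [met]
  Stage I.1 is satisfied; the onus moves to the licensee.
Stage I.2 — burden on licensee; standard: a more-likely-than-not showing (weight is at least 48).
    (c): 69 − 18 = 51 ≥ 48 [met]
  All elements met at the final stage.
With every stage satisfied, the licensee prevails on this issue.
— Issue II —
Stage II.1 — burden on complainant; standard: the balance of probabilities (weight is at least 55).
    (d): 57 − 2 = 55 ≥ 55 [met]
    (e): 84 − 28 = 56 ≥ 55 [met]
  All elements met. The complainant retains the burden for Stage II.2.
Stage II.2 — burden on complainant; standard: a heightened civil standard (weight is at least 68).
    (f): 79 − 10 = 69 ≥ 68 [met]
    (g): 94 − 26 = 68 ≥ 68 [met]
  All elements met at the final stage.
Every stage carried; the complainant prevails on this issue.
— Issue III —
Stage III.1 — burden on complainant; standard: a heightened civil standard (weight is at least 72).
    (h): 75 ≥ 72 [met]
    (i): 98 − 24 = 74 ≥ 72 [met]
  Stage III.1 carried; the burden remains with the complainant.
Stage III.2 — burden on complainant; standard: a scintilla of evidence (weight is at least 17).
    (j): 18 ≥ 17 [met]
    (k): 55 − 36 = 19 ≥ 17 [met]
  The complainant carries the last stage.
Every stage carried; the complainant prevails on this issue.
Per-issue: Issue I → licensee; Issue II → complainant; Issue III → complainant. The complainant must prevail on a majority of issues; overall, the complainant prevails.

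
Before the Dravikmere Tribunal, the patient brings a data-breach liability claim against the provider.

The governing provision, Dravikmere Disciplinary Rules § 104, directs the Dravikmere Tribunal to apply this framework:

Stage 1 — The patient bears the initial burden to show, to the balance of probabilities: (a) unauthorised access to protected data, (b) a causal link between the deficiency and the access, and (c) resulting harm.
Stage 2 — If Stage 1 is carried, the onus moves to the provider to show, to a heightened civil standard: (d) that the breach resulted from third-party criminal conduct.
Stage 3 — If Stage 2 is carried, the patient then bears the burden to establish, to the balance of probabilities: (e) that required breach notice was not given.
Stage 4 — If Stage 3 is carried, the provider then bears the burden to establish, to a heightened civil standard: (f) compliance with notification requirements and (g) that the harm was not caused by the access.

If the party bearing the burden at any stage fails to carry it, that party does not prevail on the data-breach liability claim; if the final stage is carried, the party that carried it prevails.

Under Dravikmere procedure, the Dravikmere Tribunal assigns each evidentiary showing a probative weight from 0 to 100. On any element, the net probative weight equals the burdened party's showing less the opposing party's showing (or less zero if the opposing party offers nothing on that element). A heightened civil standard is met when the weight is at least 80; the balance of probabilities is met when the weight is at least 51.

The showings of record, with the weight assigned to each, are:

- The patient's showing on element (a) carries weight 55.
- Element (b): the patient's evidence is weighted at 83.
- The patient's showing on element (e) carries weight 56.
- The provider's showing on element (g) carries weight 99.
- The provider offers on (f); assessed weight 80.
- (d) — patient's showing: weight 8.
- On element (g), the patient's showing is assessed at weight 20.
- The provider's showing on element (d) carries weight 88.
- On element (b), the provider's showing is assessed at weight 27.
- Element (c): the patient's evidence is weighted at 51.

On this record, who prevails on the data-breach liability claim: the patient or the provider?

patient

Stage 1 (patient, the balance of probabilities, weight is at least 51): (a) 55 ≥ 51 — meets; (b) net 83−27=56 ≥ 51 — meets; (c) 51 ≥ 51 — meets.
  Stage 1 is satisfied; the onus moves to the provider.
Stage 2 (provider, a heightened civil standard, weight is at least 80): (d) net 88−8=80 ≥ 80 — meets.
  Stage 2 is satisfied; the onus moves to the patient.
Stage 3 (patient, the balance of probabilities, weight is at least 51): (e) 56 ≥ 51 — meets.
  All elements met. The burden passes to the provider.
Stage 4 (provider, a heightened civil standard, weight is at least 80): (f) 80 ≥ 80 — meets; (g) net 99−20=79 < 80 — fails.
  Stage 4 not carried; the provider fails its burden.
The analysis ends at Stage 4; the patient prevails.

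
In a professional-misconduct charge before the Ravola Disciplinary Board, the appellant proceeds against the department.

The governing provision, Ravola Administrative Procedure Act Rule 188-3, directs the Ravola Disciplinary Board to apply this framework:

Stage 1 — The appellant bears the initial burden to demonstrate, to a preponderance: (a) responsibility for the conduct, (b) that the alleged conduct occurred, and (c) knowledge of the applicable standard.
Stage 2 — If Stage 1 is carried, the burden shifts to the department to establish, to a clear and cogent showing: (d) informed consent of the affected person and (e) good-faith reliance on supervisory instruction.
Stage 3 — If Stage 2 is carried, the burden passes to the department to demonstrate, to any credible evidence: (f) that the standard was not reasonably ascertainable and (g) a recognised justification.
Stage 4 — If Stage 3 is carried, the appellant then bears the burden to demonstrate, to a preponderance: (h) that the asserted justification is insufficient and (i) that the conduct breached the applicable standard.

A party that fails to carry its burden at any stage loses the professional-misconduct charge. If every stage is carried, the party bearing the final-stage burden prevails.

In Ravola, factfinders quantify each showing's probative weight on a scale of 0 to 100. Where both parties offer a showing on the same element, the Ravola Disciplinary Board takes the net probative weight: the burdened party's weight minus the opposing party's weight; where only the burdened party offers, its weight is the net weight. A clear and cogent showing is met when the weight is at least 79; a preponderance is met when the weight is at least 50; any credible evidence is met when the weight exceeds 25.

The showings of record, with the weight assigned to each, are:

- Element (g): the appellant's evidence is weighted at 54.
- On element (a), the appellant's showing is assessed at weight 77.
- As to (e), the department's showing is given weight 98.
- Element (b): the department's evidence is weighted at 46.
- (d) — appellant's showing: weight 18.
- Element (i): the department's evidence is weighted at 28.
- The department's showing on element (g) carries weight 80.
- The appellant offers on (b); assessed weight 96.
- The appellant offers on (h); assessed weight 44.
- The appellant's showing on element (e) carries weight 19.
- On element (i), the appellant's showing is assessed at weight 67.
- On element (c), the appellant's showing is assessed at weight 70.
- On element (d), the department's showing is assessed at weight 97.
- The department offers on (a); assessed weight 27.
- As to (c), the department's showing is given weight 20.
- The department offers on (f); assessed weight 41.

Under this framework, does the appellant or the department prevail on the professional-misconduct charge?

department

Stage 1 — burden on appellant; standard: a preponderance (weight is at least 50).
    (a): 77 − 27 = 50 ≥ 50 [met]
    (b): 96 − 46 = 50 ≥ 50 [met]
    (c): 70 − 20 = 50 ≥ 50 [met]
  The appellant carries Stage 1; the department now bears the burden.
Stage 2 — burden on department; standard: a clear and cogent showing (weight is at least 79).
    (d): 97 − 18 = 79 ≥ 79 [met]
    (e): 98 − 19 = 79 ≥ 79 [met]
  Stage 2 carried; the burden remains with the department.
Stage 3 — burden on department; standard: any credible evidence (weight exceeds 25).
    (f): 41 > 25 [met]
    (g): 80 − 54 = 26 > 25 [met]
  The department carries Stage 3; the appellant now bears the burden.
Stage 4 — burden on appellant; standard: a preponderance (weight is at least 50).
    (h): 44 < 50 [not met]
    (i): 67 − 28 = 39 < 50 [not met]
  Stage 4 not carried; the appellant fails its burden.
The department prevails.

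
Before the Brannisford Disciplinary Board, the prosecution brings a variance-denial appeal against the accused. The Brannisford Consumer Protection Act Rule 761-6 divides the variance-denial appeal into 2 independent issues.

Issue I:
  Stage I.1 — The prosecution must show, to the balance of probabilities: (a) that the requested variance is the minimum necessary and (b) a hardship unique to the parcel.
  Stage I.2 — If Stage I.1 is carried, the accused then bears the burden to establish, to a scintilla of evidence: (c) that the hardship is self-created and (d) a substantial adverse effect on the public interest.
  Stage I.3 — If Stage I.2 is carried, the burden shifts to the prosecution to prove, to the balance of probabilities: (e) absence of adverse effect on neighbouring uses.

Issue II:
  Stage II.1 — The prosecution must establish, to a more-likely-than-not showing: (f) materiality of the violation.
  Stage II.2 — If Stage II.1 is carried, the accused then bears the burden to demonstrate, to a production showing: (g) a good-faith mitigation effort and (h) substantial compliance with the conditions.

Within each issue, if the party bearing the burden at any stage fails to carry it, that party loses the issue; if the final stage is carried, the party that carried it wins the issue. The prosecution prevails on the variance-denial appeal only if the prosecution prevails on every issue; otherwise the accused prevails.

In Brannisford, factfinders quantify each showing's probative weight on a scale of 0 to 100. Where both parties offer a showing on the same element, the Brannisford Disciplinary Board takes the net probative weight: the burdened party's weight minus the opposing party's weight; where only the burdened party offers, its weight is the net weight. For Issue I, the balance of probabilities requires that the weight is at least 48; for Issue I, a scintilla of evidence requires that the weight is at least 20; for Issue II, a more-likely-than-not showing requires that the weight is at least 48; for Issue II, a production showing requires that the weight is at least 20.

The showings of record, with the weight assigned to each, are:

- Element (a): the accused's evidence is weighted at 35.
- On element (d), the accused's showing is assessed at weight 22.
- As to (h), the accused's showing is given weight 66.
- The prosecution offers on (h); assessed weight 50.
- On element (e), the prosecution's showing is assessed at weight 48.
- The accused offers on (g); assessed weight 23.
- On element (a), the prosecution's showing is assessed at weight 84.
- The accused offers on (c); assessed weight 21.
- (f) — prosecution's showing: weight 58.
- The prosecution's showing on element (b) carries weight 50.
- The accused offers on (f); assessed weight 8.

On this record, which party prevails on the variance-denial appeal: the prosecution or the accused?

prosecution

— Issue I —
Stage I.1 (prosecution, the balance of probabilities, weight is at least 48): (a) net 84−35=49 ≥ 48 — meets; (b) 50 ≥ 48 — meets.
  All elements met. The burden passes to the accused.
Stage I.2 (accused, a scintilla of evidence, weight is at least 20): (c) 21 ≥ 20 — meets; (d) 22 ≥ 20 — meets.
  Stage I.2 carried; the burden shifts to the prosecution.
Stage I.3 (prosecution, the balance of probabilities, weight is at least 48): (e) 48 ≥ 48 — meets.
  The prosecution carries the last stage.
Every stage carried; the prosecution prevails on this issue.
— Issue II —
Stage II.1 (prosecution, a more-likely-than-not showing, weight is at least 48): (f) net 58−8=50 ≥ 48 — meets.
  Stage II.1 is satisfied; the onus moves to the accused.
Stage II.2 (accused, a production showing, weight is at least 20): (g) 23 ≥ 20 — meets; (h) net 66−50=16 < 20 — fails.
  Stage II.2 not carried; the accused fails its burden.
The analysis ends at Stage II.2; the prosecution prevails on this issue.
Per-issue: Issue I → prosecution; Issue II → prosecution. The prosecution must prevail on every issue; overall, the prosecution prevails.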